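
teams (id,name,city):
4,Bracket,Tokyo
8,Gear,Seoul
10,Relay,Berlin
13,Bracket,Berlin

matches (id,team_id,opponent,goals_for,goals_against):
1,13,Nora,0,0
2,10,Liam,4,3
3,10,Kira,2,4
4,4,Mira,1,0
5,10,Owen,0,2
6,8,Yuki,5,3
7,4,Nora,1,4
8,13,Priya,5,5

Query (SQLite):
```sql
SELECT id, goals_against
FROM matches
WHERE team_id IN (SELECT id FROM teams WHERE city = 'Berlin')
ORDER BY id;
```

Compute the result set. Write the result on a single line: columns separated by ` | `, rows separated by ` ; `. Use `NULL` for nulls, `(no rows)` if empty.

Inner query: teams.id where city = 'Berlin'.
Outer: keep matches rows whose team_id is in that set.
Inner query → {10, 13}

1 | 0 ; 2 | 3 ; 3 | 4 ; 5 | 2 ; 8 | 5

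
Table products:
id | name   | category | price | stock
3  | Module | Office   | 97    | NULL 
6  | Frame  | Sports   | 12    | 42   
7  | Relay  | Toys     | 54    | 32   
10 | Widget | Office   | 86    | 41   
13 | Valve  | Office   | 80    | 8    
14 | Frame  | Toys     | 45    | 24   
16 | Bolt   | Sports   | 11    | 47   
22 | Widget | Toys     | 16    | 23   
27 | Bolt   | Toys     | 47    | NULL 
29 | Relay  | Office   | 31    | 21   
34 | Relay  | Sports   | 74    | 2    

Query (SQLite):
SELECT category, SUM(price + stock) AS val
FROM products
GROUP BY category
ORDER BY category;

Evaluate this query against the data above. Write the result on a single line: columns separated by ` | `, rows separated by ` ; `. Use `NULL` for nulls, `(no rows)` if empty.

For each row compute price + stock.
Group by category; take SUM of the expression per group.
  Office: ids {3, 10, 13, 29} → SUM(price + stock)=267
  Sports: ids {6, 16, 34} → SUM(price + stock)=188
  Toys: ids {7, 14, 22, 27} → SUM(price + stock)=194

Office | 267 ; Sports | 188 ; Toys | 194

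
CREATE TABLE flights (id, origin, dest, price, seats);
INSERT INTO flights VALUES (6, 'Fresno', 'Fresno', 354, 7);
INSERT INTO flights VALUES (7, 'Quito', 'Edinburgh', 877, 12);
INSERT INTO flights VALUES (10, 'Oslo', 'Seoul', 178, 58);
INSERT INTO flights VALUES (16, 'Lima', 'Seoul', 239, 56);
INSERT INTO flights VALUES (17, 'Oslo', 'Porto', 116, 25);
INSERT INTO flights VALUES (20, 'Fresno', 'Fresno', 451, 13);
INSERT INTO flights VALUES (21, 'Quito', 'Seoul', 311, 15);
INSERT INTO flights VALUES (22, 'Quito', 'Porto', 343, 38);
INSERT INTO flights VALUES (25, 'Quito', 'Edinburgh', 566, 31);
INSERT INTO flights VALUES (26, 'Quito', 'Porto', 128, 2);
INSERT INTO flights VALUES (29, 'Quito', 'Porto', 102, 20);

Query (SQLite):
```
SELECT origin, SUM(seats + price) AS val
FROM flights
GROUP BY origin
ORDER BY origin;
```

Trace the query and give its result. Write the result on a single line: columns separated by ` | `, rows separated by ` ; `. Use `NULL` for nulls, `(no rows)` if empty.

For each row compute seats + price.
Group by origin; take SUM of the expression per group.
  Fresno: ids {6, 20} → SUM(seats + price)=825
  Lima: ids {16} → SUM(seats + price)=295
  Oslo: ids {10, 17} → SUM(seats + price)=377
  Quito: ids {7, 21, 22, 25, 26, 29} → SUM(seats + price)=2445

Fresno | 825 ; Lima | 295 ; Oslo | 377 ; Quito | 2445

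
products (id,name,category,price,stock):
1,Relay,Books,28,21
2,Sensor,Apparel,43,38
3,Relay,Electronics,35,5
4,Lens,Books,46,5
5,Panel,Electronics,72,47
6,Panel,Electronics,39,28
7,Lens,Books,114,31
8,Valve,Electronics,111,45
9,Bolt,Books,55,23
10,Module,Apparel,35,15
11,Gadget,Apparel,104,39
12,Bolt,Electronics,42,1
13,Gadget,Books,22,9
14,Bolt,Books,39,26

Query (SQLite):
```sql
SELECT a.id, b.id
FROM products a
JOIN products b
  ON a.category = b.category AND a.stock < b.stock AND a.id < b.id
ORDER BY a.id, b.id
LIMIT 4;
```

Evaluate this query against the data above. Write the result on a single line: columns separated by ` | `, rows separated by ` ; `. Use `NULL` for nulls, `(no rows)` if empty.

Pairs (a,b) with same category, a.stock < b.stock, a.id < b.id.
category groups: Apparel:{2,10,11} Books:{1,4,7,9,13,14} Electronics:{3,5,6,8,12}
Ordered by (a.id, b.id); first 4.

1 | 7 ; 1 | 9 ; 1 | 14 ; 2 | 11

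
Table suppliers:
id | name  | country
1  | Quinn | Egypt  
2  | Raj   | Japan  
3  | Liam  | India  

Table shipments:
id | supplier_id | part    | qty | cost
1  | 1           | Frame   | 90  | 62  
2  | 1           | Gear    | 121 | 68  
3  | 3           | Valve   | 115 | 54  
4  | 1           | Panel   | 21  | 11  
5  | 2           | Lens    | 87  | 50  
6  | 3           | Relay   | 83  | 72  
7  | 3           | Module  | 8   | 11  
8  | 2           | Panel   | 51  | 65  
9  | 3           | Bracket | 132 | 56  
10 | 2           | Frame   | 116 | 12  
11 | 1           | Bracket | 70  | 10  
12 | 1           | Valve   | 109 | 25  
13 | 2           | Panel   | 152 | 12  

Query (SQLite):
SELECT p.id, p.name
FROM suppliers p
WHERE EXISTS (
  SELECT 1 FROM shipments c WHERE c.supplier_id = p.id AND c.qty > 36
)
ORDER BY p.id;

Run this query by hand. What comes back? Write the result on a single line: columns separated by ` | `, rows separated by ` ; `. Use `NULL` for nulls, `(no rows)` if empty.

1 | Quinn ; 2 | Raj ; 3 | Liam

For each suppliers row, check whether any shipments with matching supplier_id has qty > 36.
Keep rows where that is true.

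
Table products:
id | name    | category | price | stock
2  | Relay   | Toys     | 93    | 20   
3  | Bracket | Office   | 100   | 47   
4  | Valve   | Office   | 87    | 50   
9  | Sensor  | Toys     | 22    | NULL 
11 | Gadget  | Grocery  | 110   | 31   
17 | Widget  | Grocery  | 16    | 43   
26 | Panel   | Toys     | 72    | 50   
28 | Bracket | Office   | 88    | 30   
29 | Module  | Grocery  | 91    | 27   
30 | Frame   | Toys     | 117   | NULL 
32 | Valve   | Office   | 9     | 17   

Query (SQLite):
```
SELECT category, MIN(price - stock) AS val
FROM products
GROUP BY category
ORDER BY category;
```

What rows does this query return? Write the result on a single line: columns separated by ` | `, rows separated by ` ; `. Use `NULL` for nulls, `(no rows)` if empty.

Grocery | -27 ; Office | -8 ; Toys | 22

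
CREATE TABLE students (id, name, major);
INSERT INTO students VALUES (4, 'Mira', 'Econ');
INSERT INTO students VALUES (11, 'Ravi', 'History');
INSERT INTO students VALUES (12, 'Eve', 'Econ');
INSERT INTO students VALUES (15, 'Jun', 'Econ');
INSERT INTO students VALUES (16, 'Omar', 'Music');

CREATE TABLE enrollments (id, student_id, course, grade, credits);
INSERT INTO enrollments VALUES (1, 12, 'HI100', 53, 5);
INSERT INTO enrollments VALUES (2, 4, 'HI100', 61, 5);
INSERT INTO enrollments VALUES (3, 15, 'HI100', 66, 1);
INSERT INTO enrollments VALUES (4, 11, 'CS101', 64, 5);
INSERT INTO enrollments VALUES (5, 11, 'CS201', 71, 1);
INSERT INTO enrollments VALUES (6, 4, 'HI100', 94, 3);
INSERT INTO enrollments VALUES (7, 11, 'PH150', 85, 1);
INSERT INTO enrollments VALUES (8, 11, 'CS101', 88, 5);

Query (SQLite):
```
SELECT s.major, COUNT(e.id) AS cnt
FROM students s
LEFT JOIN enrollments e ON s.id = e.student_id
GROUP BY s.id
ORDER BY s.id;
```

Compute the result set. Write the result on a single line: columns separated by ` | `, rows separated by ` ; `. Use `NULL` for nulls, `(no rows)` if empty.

Econ | 2 ; History | 4 ; Econ | 1 ; Econ | 1 ; Music | 0

LEFT JOIN keeps every students row; unmatched ones get NULL for enrollments columns.
Group by students.id and compute COUNT(e.id). COUNT(col) of an all-NULL group is 0.
  4: ids {2, 6} → COUNT(e.id)=2
  11: ids {4, 5, 7, 8} → COUNT(e.id)=4
  12: ids {1} → COUNT(e.id)=1
  15: ids {3} → COUNT(e.id)=1
  16: ids {—} → COUNT(e.id)=0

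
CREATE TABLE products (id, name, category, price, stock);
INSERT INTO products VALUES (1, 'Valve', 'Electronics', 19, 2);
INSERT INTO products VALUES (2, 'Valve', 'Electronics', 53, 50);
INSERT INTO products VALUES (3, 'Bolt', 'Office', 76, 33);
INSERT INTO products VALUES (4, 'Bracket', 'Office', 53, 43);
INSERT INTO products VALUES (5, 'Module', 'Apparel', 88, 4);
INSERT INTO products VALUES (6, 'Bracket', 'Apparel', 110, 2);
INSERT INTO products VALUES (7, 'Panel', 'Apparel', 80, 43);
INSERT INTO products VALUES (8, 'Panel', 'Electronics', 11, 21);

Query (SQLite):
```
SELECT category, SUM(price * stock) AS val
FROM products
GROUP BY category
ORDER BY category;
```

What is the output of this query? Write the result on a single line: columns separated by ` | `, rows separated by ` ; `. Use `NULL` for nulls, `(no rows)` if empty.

For each row compute price * stock.
Group by category; take SUM of the expression per group.
  Apparel: ids {5, 6, 7} → SUM(price * stock)=4012
  Electronics: ids {1, 2, 8} → SUM(price * stock)=2919
  Office: ids {3, 4} → SUM(price * stock)=4787

Apparel | 4012 ; Electronics | 2919 ; Office | 4787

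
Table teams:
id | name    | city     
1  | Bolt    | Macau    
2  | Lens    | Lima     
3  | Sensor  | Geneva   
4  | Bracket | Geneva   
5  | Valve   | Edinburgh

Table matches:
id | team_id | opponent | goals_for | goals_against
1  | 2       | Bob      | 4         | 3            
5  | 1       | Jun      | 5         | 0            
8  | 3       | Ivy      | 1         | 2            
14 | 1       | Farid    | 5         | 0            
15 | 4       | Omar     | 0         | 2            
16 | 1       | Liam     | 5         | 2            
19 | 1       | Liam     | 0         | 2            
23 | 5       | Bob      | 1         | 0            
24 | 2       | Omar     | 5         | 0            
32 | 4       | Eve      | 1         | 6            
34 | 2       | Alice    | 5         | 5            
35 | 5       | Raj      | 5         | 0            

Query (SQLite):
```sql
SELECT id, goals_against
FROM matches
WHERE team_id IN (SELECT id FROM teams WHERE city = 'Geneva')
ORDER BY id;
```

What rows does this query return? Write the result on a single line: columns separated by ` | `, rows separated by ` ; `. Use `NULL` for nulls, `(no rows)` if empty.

Inner query: teams.id where city = 'Geneva'.
Outer: keep matches rows whose team_id is in that set.
Inner query → {3, 4}

8 | 2 ; 15 | 2 ; 32 | 6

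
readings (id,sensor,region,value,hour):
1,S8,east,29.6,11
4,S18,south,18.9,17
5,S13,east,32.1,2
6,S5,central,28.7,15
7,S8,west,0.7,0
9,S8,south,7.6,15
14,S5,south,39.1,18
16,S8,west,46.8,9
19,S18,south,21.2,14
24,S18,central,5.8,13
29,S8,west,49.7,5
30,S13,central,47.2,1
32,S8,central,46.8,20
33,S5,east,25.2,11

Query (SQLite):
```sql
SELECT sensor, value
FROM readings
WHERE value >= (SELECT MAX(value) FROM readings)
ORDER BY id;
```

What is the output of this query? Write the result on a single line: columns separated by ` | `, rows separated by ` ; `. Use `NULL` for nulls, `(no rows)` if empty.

Scalar subquery: MAX(value) over all readings rows = 49.7.
Keep rows where value >= that value.

S8 | 49.7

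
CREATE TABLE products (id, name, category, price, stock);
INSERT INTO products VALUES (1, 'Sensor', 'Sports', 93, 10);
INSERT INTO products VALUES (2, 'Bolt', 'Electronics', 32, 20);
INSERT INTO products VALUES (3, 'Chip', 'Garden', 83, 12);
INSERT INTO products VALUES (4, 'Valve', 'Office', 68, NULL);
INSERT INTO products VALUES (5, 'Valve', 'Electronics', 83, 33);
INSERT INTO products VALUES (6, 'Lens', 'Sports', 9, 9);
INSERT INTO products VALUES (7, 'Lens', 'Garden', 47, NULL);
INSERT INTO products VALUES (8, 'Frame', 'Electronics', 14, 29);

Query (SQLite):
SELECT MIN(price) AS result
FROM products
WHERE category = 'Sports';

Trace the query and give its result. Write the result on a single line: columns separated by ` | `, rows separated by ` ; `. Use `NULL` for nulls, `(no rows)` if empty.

9

Rows where category='Sports' → price values: [93, 9].
MIN of non-NULL values = 9.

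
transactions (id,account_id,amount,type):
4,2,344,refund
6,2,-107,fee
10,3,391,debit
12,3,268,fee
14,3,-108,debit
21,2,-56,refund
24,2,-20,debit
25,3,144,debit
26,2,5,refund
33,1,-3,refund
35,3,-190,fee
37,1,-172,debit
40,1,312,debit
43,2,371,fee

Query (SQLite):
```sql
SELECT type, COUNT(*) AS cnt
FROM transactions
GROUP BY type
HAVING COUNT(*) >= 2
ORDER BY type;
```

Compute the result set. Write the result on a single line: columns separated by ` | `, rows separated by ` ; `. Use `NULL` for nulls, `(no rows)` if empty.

Partition transactions by type; compute COUNT(*) within each group.
HAVING: keep groups with count ≥ 2.
  debit: ids {10, 14, 24, 25, 37, 40} → COUNT(*)=6
  fee: ids {6, 12, 35, 43} → COUNT(*)=4
  refund: ids {4, 21, 26, 33} → COUNT(*)=4

debit | 6 ; fee | 4 ; refund | 4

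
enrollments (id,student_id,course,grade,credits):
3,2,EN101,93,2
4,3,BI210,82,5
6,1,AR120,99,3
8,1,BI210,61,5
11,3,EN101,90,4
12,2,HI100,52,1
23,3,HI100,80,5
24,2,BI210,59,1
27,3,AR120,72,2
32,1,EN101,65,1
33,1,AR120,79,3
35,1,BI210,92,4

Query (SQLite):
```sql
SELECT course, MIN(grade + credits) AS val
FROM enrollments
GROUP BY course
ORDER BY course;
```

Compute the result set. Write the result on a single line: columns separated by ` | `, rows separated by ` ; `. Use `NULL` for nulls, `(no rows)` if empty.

For each row compute grade + credits.
Group by course; take MIN of the expression per group.
  AR120: ids {6, 27, 33} → MIN(grade + credits)=74
  BI210: ids {4, 8, 24, 35} → MIN(grade + credits)=60
  EN101: ids {3, 11, 32} → MIN(grade + credits)=66
  HI100: ids {12, 23} → MIN(grade + credits)=53

AR120 | 74 ; BI210 | 60 ; EN101 | 66 ; HI100 | 53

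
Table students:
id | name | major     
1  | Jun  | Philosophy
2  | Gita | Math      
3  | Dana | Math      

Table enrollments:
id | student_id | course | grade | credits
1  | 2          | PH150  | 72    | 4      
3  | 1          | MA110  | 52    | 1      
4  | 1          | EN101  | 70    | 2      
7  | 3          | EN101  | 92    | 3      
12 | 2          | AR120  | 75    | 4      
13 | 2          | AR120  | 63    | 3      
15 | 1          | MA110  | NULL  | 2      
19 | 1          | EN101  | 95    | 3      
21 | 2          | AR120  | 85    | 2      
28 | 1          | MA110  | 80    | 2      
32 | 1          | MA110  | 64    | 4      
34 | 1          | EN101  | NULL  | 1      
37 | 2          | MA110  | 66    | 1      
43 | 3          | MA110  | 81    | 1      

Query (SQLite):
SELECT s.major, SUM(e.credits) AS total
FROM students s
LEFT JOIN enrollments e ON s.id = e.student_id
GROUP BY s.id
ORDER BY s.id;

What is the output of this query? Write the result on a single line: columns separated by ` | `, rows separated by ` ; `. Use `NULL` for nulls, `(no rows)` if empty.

Philosophy | 15 ; Math | 14 ; Math | 4

LEFT JOIN keeps every students row; unmatched ones get NULL for enrollments columns.
Group by students.id and compute SUM(e.credits). SUM over an all-NULL group is NULL.
  1: ids {3, 4, 15, 19, 28, 32, 34} → SUM(e.credits)=15
  2: ids {1, 12, 13, 21, 37} → SUM(e.credits)=14
  3: ids {7, 43} → SUM(e.credits)=4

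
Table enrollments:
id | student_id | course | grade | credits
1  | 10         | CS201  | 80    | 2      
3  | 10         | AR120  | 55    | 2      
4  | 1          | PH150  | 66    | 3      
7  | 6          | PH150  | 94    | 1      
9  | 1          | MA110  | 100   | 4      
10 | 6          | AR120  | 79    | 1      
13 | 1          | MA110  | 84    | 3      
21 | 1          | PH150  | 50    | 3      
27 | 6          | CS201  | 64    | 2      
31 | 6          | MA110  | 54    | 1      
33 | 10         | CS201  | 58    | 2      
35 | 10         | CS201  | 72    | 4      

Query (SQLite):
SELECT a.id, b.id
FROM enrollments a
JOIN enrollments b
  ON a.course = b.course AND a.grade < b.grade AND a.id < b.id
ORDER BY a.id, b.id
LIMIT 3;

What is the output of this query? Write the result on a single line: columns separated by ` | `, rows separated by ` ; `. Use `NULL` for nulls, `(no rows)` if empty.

3 | 10 ; 4 | 7 ; 27 | 35

Pairs (a,b) with same course, a.grade < b.grade, a.id < b.id.
course groups: AR120:{3,10} CS201:{1,27,33,35} MA110:{9,13,31} PH150:{4,7,21}
Ordered by (a.id, b.id); first 3.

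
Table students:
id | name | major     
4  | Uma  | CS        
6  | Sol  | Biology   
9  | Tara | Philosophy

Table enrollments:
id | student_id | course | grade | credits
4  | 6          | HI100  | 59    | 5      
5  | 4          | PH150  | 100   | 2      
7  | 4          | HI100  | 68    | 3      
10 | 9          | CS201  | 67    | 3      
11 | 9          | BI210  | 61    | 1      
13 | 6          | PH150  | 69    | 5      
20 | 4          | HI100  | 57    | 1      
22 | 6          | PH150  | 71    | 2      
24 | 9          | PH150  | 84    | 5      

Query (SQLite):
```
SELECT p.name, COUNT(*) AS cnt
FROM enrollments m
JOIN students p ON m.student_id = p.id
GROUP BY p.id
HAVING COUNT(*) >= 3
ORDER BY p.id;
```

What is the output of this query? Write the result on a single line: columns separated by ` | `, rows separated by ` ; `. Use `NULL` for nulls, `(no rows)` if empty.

Uma | 3 ; Sol | 3 ; Tara | 3

Join each enrollments row to its students via student_id.
Group joined rows by students.id; compute COUNT(*) per group.
HAVING: keep groups with count ≥ 3.
  4: ids {5, 7, 20} → COUNT(*)=3
  6: ids {4, 13, 22} → COUNT(*)=3
  9: ids {10, 11, 24} → COUNT(*)=3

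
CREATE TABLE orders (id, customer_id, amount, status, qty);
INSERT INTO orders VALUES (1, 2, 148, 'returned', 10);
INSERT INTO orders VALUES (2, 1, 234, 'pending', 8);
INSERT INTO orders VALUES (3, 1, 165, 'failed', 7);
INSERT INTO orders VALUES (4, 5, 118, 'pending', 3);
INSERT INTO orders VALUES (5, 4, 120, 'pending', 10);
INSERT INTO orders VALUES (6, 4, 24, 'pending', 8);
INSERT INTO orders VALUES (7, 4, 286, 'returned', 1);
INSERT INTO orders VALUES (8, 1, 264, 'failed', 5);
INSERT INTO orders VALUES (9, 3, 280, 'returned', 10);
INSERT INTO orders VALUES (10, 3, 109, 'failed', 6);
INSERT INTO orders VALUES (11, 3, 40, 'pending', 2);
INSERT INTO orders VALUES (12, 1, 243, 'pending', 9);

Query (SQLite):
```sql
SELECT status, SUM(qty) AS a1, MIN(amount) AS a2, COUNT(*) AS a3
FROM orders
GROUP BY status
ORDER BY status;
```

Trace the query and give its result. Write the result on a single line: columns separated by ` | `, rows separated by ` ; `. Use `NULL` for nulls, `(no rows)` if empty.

Group orders by status.
Per group compute: SUM(qty), MIN(amount), COUNT(*).
  failed: ids {3, 8, 10} → SUM(qty)=18, MIN(amount)=109, COUNT(*)=3
  pending: ids {2, 4, 5, 6, 11, 12} → SUM(qty)=40, MIN(amount)=24, COUNT(*)=6
  returned: ids {1, 7, 9} → SUM(qty)=21, MIN(amount)=148, COUNT(*)=3

failed | 18 | 109 | 3 ; pending | 40 | 24 | 6 ; returned | 21 | 148 | 3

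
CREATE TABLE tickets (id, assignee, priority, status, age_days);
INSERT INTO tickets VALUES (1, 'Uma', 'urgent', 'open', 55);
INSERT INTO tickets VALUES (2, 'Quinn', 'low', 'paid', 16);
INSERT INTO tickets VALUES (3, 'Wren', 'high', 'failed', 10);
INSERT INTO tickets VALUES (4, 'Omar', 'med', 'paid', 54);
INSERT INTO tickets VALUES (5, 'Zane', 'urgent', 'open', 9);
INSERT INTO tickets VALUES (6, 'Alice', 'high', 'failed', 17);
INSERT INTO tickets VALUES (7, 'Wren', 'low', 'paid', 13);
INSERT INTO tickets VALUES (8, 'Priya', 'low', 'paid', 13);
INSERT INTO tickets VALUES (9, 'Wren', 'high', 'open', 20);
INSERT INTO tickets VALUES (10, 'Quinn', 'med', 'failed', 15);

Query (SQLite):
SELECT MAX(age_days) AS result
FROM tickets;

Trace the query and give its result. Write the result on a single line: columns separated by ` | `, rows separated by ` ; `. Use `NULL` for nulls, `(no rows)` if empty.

All age_days values: [55, 16, 10, 54, 9, 17, 13, 13, 20, 15].
MAX of non-NULL values = 55.

55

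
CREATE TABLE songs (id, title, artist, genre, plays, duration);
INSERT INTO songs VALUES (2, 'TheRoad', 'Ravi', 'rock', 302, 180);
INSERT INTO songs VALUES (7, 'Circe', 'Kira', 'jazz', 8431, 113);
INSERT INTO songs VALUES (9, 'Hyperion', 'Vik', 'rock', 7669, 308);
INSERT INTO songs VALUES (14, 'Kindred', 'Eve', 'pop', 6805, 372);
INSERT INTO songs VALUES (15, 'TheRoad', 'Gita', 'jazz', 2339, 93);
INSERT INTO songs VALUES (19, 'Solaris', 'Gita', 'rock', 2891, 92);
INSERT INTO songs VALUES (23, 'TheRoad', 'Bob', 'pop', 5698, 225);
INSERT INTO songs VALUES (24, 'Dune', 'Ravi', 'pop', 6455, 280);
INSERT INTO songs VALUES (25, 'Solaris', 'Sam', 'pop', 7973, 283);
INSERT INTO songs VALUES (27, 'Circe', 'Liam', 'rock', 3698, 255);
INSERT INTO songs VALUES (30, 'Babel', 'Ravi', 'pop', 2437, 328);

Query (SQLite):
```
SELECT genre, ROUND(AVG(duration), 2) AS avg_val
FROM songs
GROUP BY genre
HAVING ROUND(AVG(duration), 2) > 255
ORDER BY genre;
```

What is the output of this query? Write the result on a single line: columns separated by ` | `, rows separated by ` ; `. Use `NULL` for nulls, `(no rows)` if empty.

Partition songs by genre; compute ROUND(AVG(duration), 2) within each group.
HAVING: keep groups where ROUND(AVG(duration), 2) > 255.
  jazz: ids {7, 15} → ROUND(AVG(duration), 2)=103
  pop: ids {14, 23, 24, 25, 30} → ROUND(AVG(duration), 2)=297.6
  rock: ids {2, 9, 19, 27} → ROUND(AVG(duration), 2)=208.75

pop | 297.6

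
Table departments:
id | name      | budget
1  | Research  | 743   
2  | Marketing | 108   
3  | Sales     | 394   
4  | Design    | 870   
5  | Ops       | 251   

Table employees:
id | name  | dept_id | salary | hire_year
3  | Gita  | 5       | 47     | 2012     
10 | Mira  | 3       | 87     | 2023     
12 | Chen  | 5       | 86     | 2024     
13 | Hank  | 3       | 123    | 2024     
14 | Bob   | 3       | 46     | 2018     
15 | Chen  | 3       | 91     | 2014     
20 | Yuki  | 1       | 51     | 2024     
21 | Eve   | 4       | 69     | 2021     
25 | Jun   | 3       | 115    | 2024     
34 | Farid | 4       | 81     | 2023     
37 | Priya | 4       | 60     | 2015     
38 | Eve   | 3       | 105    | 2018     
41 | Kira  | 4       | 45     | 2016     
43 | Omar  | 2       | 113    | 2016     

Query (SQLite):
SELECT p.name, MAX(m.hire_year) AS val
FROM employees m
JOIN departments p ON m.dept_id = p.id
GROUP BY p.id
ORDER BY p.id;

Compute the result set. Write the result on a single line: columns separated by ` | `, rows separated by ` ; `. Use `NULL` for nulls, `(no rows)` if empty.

Research | 2024 ; Marketing | 2016 ; Sales | 2024 ; Design | 2023 ; Ops | 2024

Join each employees row to its departments via dept_id.
Group joined rows by departments.id; compute MAX(m.hire_year) per group.
  1: ids {20} → MAX(m.hire_year)=2024
  2: ids {43} → MAX(m.hire_year)=2016
  3: ids {10, 13, 14, 15, 25, 38} → MAX(m.hire_year)=2024
  4: ids {21, 34, 37, 41} → MAX(m.hire_year)=2023
  5: ids {3, 12} → MAX(m.hire_year)=2024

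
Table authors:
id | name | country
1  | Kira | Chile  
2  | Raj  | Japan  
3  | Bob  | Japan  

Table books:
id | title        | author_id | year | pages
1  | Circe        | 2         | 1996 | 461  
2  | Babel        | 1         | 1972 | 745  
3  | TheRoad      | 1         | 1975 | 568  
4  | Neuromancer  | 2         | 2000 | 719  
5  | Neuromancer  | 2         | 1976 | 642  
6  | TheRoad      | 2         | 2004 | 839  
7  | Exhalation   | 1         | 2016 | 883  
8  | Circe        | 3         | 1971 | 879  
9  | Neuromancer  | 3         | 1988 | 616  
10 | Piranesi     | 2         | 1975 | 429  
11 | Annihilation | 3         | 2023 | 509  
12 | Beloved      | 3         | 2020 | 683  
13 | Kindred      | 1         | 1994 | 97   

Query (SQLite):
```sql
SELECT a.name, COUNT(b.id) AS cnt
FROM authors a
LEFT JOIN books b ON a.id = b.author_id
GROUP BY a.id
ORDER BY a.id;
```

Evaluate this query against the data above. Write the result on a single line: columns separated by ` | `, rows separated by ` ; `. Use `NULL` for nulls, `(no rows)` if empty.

Kira | 4 ; Raj | 5 ; Bob | 4

LEFT JOIN keeps every authors row; unmatched ones get NULL for books columns.
Group by authors.id and compute COUNT(b.id). COUNT(col) of an all-NULL group is 0.
  1: ids {2, 3, 7, 13} → COUNT(b.id)=4
  2: ids {1, 4, 5, 6, 10} → COUNT(b.id)=5
  3: ids {8, 9, 11, 12} → COUNT(b.id)=4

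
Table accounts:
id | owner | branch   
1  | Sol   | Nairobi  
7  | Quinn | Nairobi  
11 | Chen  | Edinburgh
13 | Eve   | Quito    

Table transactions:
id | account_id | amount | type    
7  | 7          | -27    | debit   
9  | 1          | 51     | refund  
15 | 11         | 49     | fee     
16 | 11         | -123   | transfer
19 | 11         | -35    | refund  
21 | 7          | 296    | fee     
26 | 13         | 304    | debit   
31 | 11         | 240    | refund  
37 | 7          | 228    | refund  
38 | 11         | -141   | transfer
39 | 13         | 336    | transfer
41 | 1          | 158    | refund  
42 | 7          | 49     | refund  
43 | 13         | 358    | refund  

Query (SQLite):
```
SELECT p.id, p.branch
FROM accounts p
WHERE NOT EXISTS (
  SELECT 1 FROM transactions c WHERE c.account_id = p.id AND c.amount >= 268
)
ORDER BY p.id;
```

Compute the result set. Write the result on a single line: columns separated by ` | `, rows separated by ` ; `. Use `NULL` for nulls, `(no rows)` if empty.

1 | Nairobi ; 11 | Edinburgh

For each accounts row, check whether any transactions with matching account_id has amount >= 268.
Keep rows where that is false.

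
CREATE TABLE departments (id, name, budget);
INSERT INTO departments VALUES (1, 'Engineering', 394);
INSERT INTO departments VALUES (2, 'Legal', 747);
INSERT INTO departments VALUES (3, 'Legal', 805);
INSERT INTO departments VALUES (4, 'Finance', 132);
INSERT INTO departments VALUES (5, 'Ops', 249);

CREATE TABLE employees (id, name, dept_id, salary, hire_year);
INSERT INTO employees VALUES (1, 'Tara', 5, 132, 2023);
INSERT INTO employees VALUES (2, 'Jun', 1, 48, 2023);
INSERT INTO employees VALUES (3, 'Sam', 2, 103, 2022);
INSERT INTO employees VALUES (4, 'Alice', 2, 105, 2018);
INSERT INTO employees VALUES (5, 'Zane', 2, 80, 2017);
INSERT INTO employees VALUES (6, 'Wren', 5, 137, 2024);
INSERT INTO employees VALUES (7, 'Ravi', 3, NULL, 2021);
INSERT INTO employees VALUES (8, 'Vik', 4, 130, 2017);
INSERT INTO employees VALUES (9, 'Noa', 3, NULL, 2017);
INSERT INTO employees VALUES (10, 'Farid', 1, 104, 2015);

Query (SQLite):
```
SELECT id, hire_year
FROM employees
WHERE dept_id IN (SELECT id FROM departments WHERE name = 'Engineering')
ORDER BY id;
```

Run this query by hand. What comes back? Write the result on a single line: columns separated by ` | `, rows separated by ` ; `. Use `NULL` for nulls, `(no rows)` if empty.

Inner query: departments.id where name = 'Engineering'.
Outer: keep employees rows whose dept_id is in that set.
Inner query → {1}

2 | 2023 ; 10 | 2015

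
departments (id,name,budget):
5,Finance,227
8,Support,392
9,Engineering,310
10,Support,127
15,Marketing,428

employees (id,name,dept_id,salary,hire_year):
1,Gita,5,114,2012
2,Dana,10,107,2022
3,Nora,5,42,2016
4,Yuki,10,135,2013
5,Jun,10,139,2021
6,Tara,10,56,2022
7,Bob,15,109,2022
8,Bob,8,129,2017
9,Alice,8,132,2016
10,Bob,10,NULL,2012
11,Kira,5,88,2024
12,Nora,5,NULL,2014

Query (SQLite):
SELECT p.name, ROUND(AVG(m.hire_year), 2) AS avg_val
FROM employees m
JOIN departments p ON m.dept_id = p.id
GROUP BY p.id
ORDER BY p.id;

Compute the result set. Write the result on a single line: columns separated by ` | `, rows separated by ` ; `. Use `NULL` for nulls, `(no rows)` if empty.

Join each employees row to its departments via dept_id.
Group joined rows by departments.id; compute ROUND(AVG(m.hire_year), 2) per group.
  5: ids {1, 3, 11, 12} → ROUND(AVG(m.hire_year), 2)=2016.5
  8: ids {8, 9} → ROUND(AVG(m.hire_year), 2)=2016.5
  10: ids {2, 4, 5, 6, 10} → ROUND(AVG(m.hire_year), 2)=2018
  15: ids {7} → ROUND(AVG(m.hire_year), 2)=2022

Finance | 2016.5 ; Support | 2016.5 ; Support | 2018 ; Marketing | 2022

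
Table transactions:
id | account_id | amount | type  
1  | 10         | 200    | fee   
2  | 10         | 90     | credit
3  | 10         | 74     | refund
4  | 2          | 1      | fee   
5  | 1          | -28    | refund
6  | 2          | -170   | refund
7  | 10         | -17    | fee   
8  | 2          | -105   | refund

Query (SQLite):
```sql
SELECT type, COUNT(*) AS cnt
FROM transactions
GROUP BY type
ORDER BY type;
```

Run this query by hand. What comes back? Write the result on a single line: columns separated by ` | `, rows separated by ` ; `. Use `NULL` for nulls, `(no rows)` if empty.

Partition transactions by type; compute COUNT(*) within each group.
  credit: ids {2} → COUNT(*)=1
  fee: ids {1, 4, 7} → COUNT(*)=3
  refund: ids {3, 5, 6, 8} → COUNT(*)=4

credit | 1 ; fee | 3 ; refund | 4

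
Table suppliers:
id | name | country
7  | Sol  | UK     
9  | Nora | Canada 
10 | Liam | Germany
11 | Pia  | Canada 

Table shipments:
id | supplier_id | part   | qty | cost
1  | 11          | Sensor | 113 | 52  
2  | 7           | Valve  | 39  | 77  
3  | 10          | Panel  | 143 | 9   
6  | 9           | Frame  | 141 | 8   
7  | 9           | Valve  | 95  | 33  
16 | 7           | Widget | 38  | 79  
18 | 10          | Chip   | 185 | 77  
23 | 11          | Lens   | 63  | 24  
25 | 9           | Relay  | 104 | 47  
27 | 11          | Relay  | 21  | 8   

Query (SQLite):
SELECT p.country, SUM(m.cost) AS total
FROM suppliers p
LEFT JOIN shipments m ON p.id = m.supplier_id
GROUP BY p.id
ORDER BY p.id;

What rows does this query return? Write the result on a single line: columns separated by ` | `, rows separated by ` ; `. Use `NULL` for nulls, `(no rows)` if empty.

LEFT JOIN keeps every suppliers row; unmatched ones get NULL for shipments columns.
Group by suppliers.id and compute SUM(m.cost). SUM over an all-NULL group is NULL.
  7: ids {2, 16} → SUM(m.cost)=156
  9: ids {6, 7, 25} → SUM(m.cost)=88
  10: ids {3, 18} → SUM(m.cost)=86
  11: ids {1, 23, 27} → SUM(m.cost)=84

UK | 156 ; Canada | 88 ; Germany | 86 ; Canada | 84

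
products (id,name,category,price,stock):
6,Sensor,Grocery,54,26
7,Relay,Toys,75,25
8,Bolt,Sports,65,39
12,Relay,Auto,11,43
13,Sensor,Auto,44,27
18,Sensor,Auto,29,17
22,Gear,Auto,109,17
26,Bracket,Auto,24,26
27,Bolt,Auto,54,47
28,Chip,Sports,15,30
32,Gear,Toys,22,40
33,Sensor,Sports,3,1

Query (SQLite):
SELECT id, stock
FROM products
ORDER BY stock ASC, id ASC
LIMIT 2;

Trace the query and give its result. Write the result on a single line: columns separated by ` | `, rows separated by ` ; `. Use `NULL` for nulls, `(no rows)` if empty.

Sort by stock asc, tiebreak id asc: (1, id=33), (17, id=18), (17, id=22), (25, id=7), (26, id=6) …. Take first 2.

33 | 1 ; 18 | 17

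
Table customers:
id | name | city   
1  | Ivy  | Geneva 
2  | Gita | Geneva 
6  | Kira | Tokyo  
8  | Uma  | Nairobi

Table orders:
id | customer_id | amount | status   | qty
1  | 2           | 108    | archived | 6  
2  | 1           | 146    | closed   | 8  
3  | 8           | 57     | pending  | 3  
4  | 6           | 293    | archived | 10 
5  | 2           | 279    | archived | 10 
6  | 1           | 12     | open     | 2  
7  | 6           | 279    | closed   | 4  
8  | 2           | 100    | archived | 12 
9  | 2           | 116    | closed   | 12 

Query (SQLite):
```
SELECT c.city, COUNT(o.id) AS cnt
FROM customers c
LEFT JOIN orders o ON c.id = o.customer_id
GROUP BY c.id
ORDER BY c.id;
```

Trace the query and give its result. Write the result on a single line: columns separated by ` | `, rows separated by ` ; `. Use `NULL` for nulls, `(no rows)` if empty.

Geneva | 2 ; Geneva | 4 ; Tokyo | 2 ; Nairobi | 1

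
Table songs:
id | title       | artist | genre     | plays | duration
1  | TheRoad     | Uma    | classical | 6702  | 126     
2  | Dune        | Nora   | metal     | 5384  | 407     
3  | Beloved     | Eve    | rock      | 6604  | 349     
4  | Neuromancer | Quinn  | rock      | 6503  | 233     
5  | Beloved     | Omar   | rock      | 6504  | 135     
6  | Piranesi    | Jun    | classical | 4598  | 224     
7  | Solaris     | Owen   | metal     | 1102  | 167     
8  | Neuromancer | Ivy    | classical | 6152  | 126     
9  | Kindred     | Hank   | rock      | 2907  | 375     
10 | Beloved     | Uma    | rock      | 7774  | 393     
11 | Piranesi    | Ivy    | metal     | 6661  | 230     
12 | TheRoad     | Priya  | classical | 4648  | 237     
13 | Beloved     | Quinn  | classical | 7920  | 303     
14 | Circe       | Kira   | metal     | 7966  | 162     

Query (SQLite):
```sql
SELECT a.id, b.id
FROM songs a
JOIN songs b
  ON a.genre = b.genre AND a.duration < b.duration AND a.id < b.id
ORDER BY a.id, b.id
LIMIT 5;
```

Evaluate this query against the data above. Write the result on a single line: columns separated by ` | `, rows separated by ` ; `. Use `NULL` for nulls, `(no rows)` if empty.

1 | 6 ; 1 | 12 ; 1 | 13 ; 3 | 9 ; 3 | 10

Pairs (a,b) with same genre, a.duration < b.duration, a.id < b.id.
genre groups: classical:{1,6,8,12,13} metal:{2,7,11,14} rock:{3,4,5,9,10}
Ordered by (a.id, b.id); first 5.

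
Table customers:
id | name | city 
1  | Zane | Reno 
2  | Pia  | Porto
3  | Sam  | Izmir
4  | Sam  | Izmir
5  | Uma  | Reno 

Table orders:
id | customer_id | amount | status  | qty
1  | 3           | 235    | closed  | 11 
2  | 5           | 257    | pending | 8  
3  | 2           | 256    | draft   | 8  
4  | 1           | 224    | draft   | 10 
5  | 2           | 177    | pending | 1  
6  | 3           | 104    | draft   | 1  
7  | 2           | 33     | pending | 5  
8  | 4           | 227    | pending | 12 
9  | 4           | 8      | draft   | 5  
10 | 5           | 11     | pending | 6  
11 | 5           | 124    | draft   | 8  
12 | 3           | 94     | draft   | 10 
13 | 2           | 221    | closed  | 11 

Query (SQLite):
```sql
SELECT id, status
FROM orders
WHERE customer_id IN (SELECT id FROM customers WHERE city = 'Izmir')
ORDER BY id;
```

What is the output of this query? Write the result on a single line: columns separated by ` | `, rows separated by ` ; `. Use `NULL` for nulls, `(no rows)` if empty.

1 | closed ; 6 | draft ; 8 | pending ; 9 | draft ; 12 | draft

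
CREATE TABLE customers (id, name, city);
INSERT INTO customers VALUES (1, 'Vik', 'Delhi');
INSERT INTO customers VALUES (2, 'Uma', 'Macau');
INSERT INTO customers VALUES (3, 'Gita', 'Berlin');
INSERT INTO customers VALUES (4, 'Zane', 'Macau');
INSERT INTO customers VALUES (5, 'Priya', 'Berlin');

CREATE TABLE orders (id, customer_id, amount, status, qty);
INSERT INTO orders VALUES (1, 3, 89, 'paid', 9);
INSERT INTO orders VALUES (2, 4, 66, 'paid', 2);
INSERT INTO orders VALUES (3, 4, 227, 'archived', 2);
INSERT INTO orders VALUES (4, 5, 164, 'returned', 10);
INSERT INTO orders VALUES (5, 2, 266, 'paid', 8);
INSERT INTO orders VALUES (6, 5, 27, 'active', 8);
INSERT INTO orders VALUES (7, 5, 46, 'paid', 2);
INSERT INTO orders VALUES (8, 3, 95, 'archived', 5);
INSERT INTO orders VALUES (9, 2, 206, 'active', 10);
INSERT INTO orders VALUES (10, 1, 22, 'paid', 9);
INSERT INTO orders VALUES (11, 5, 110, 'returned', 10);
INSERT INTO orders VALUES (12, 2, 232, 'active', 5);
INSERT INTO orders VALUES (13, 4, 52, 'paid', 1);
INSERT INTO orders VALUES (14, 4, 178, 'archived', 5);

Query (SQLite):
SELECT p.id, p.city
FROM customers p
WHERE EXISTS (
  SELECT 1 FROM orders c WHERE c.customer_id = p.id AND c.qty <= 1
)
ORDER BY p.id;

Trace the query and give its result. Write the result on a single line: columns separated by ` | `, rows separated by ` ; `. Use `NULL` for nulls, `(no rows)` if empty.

4 | Macau

For each customers row, check whether any orders with matching customer_id has qty <= 1.
Keep rows where that is true.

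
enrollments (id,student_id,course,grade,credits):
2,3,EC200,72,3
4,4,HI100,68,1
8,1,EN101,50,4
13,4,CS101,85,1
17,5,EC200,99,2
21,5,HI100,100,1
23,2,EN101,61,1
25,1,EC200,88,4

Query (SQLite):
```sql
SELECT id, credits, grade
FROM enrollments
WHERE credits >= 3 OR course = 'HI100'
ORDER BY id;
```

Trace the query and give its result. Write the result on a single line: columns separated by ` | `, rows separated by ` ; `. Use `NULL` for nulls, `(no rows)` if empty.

2 | 3 | 72 ; 4 | 1 | 68 ; 8 | 4 | 50 ; 21 | 1 | 100 ; 25 | 4 | 88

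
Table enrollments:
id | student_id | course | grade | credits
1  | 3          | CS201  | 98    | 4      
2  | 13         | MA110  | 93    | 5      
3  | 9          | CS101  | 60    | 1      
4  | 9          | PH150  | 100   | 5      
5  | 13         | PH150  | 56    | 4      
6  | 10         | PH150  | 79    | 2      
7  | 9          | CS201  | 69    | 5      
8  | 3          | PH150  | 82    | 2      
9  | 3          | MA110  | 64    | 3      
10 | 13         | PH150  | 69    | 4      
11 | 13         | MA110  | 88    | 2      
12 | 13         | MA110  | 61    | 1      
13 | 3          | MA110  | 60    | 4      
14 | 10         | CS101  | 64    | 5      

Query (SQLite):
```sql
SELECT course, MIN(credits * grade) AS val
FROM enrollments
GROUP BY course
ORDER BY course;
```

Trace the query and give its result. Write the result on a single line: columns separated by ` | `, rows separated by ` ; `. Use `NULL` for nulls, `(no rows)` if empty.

For each row compute credits * grade.
Group by course; take MIN of the expression per group.
  CS101: ids {3, 14} → MIN(credits * grade)=60
  CS201: ids {1, 7} → MIN(credits * grade)=345
  MA110: ids {2, 9, 11, 12, 13} → MIN(credits * grade)=61
  PH150: ids {4, 5, 6, 8, 10} → MIN(credits * grade)=158

CS101 | 60 ; CS201 | 345 ; MA110 | 61 ; PH150 | 158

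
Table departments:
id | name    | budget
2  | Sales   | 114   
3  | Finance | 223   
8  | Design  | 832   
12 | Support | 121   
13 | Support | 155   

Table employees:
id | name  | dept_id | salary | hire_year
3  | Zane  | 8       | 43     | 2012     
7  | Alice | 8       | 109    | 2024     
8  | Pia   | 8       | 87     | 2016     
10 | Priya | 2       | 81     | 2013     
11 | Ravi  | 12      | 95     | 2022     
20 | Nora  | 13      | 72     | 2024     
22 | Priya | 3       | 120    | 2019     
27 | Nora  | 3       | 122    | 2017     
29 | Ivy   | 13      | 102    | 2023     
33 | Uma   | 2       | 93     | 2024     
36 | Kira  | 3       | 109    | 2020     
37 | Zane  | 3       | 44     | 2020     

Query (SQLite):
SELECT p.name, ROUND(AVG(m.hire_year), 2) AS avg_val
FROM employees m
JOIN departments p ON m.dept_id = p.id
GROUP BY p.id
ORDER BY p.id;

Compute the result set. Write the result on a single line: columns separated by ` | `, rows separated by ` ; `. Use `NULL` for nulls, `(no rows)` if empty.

Join each employees row to its departments via dept_id.
Group joined rows by departments.id; compute ROUND(AVG(m.hire_year), 2) per group.
  2: ids {10, 33} → ROUND(AVG(m.hire_year), 2)=2018.5
  3: ids {22, 27, 36, 37} → ROUND(AVG(m.hire_year), 2)=2019
  8: ids {3, 7, 8} → ROUND(AVG(m.hire_year), 2)=2017.33
  12: ids {11} → ROUND(AVG(m.hire_year), 2)=2022
  13: ids {20, 29} → ROUND(AVG(m.hire_year), 2)=2023.5

Sales | 2018.5 ; Finance | 2019 ; Design | 2017.33 ; Support | 2022 ; Support | 2023.5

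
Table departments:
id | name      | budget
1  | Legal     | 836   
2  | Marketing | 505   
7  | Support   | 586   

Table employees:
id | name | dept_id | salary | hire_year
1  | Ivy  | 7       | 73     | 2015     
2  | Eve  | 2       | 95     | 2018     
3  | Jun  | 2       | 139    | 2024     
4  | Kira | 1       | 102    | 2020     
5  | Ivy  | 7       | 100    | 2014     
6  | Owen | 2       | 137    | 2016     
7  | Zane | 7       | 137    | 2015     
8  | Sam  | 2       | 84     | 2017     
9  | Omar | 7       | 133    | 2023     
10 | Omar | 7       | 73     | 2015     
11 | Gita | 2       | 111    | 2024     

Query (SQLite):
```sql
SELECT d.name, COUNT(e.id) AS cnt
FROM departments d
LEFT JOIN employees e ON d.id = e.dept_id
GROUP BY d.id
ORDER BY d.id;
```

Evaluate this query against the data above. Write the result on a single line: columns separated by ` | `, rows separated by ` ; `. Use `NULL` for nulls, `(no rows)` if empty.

Legal | 1 ; Marketing | 5 ; Support | 5

LEFT JOIN keeps every departments row; unmatched ones get NULL for employees columns.
Group by departments.id and compute COUNT(e.id). COUNT(col) of an all-NULL group is 0.
  1: ids {4} → COUNT(e.id)=1
  2: ids {2, 3, 6, 8, 11} → COUNT(e.id)=5
  7: ids {1, 5, 7, 9, 10} → COUNT(e.id)=5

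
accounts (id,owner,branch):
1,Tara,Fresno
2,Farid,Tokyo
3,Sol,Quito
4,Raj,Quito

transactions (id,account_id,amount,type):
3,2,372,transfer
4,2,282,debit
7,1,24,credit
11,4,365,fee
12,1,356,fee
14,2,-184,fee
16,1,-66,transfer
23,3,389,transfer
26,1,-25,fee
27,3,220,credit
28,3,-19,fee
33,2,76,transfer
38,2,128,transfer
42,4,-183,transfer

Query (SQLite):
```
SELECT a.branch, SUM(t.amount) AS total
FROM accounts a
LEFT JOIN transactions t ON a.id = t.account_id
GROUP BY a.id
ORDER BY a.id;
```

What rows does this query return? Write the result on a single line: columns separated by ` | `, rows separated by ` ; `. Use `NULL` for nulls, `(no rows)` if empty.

LEFT JOIN keeps every accounts row; unmatched ones get NULL for transactions columns.
Group by accounts.id and compute SUM(t.amount). SUM over an all-NULL group is NULL.
  1: ids {7, 12, 16, 26} → SUM(t.amount)=289
  2: ids {3, 4, 14, 33, 38} → SUM(t.amount)=674
  3: ids {23, 27, 28} → SUM(t.amount)=590
  4: ids {11, 42} → SUM(t.amount)=182

Fresno | 289 ; Tokyo | 674 ; Quito | 590 ; Quito | 182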